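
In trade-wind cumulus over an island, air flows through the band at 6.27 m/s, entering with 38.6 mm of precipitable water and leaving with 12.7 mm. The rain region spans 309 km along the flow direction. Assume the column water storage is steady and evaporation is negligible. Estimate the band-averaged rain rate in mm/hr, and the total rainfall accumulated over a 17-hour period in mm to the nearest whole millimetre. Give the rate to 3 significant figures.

R ≈ 1.89 mm/hr; total ≈ 32 mm

Column moisture flux per unit crosswind length is F = V × PW.
Inflow: F_in = 6.27 × 38.6 = 242.022 mm·m/s
Outflow: F_out = 6.27 × 12.7 = 79.629 mm·m/s
Steady-state rate R = (F_in − F_out)/L = (242.022 − 79.629) / 309000 m = 5.255e-04 mm/s.
R = 5.255e-04 × 3600 = 1.89 mm/hr.
Over 17 h: total = 1.89 × 17 = 32.13 ≈ 32 mm.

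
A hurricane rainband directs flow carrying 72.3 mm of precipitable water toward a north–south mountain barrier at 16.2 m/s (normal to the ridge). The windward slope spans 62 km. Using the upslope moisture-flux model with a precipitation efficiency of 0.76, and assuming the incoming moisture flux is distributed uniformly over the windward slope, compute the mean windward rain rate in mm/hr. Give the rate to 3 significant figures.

R ≈ 51.7 mm/hr

Incoming column moisture flux per unit ridge length: F = V × PW = 16.2 × 72.3 = 1171.26 mm·m/s.
Spread over the 62 km slope with efficiency ε = 0.76: R = ε·F/W = 0.76 × 1171.26 / 62000 m = 1.436e-02 mm/s.
R = 1.436e-02 × 3600 = 51.7 mm/hr.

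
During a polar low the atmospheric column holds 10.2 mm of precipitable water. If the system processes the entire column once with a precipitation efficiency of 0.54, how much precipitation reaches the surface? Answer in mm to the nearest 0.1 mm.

precipitation ≈ 5.5 mm

Precipitation = ε × PW = 0.54 × 10.2 = 5.5 mm.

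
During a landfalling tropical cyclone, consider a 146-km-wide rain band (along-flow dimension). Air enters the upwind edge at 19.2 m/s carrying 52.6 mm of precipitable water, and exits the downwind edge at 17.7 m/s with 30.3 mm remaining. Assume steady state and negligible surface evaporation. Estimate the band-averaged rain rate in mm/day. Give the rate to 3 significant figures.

Column moisture flux per unit crosswind length is F = V × PW.
Inflow: F_in = 19.2 × 52.6 = 1009.92 mm·m/s
Outflow: F_out = 17.7 × 30.3 = 536.31 mm·m/s
Steady-state rate R = (F_in − F_out)/L = (1009.92 − 536.31) / 146000 m = 3.244e-03 mm/s.
R = 3.244e-03 × 3600 × 24 = 280 mm/day.

R ≈ 280 mm/day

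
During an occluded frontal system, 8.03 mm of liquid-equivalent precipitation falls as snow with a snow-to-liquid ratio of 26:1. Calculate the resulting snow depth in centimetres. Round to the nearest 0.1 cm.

snow depth ≈ 20.9 cm

Snow depth = liquid × ratio = 8.03 mm × 26 = 208.78 mm = 20.9 cm.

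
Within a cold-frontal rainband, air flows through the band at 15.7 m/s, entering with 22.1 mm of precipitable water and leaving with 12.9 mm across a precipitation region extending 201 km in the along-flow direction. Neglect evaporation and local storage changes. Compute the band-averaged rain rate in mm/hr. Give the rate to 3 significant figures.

R ≈ 2.59 mm/hr

Column moisture flux per unit crosswind length is F = V × PW.
Inflow: F_in = 15.7 × 22.1 = 346.97 mm·m/s
Outflow: F_out = 15.7 × 12.9 = 202.53 mm·m/s
Steady-state rate R = (F_in − F_out)/L = (346.97 − 202.53) / 201000 m = 7.186e-04 mm/s.
R = 7.186e-04 × 3600 = 2.59 mm/hr.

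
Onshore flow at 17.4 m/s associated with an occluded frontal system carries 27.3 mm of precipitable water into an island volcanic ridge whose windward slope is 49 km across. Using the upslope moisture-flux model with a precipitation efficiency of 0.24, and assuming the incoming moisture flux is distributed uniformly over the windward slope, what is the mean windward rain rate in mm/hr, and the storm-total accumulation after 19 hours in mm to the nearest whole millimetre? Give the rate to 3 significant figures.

R ≈ 8.38 mm/hr; total ≈ 159 mm

Incoming column moisture flux per unit ridge length: F = V × PW = 17.4 × 27.3 = 475.02 mm·m/s.
Spread over the 49 km slope with efficiency ε = 0.24: R = ε·F/W = 0.24 × 475.02 / 49000 m = 2.327e-03 mm/s.
R = 2.327e-03 × 3600 = 8.38 mm/hr.
Over 19 h: total = 8.38 × 19 = 159.22 ≈ 159 mm.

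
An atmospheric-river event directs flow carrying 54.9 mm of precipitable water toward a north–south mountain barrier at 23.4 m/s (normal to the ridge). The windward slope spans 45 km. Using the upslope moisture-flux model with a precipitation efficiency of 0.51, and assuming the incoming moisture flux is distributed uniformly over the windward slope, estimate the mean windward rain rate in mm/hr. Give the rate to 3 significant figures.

R ≈ 52.4 mm/hr

Incoming column moisture flux per unit ridge length: F = V × PW = 23.4 × 54.9 = 1284.66 mm·m/s.
Spread over the 45 km slope with efficiency ε = 0.51: R = ε·F/W = 0.51 × 1284.66 / 45000 m = 1.456e-02 mm/s.
R = 1.456e-02 × 3600 = 52.4 mm/hr.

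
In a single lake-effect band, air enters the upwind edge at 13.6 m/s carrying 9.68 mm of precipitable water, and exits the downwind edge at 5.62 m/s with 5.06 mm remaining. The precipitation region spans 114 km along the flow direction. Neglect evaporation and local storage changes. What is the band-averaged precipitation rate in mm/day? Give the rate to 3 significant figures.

R ≈ 78.2 mm/day

Column moisture flux per unit crosswind length is F = V × PW.
Inflow: F_in = 13.6 × 9.68 = 131.648 mm·m/s
Outflow: F_out = 5.62 × 5.06 = 28.4372 mm·m/s
Steady-state rate R = (F_in − F_out)/L = (131.648 − 28.4372) / 114000 m = 9.054e-04 mm/s.
R = 9.054e-04 × 3600 × 24 = 78.2 mm/day.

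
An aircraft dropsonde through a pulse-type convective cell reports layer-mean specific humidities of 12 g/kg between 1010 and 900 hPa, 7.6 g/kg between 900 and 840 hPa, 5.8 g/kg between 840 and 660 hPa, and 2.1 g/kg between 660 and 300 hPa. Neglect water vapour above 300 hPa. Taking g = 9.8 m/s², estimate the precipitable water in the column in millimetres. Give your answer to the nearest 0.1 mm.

PW ≈ 36.5 mm

Precipitable water is the column-integrated vapour mass per unit area: PW = (1/g) Σ q̄ Δp, with q in kg/kg and Δp in Pa (1 kg/m² of water = 1 mm).
Layer 1010–900 hPa: Δp = 110 hPa = 11000 Pa, q̄ = 0.012 kg/kg → 0.012 × 11000 / 9.8 = 13.47 mm
Layer 900–840 hPa: Δp = 60 hPa = 6000 Pa, q̄ = 0.0076 kg/kg → 0.0076 × 6000 / 9.8 = 4.65 mm
Layer 840–660 hPa: Δp = 180 hPa = 18000 Pa, q̄ = 0.0058 kg/kg → 0.0058 × 18000 / 9.8 = 10.65 mm
Layer 660–300 hPa: Δp = 360 hPa = 36000 Pa, q̄ = 0.0021 kg/kg → 0.0021 × 36000 / 9.8 = 7.71 mm
PW = 13.47 + 4.65 + 10.65 + 7.71 = 36.48 ≈ 36.5 mm.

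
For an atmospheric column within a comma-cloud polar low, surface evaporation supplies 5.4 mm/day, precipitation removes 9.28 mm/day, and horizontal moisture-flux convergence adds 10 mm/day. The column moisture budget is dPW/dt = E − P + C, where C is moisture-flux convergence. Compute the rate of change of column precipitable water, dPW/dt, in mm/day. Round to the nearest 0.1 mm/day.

dPW/dt = E − P + C = 5.4 − 9.28 + (10) = 6.1 mm/day.

dPW/dt ≈ 6.1 mm/day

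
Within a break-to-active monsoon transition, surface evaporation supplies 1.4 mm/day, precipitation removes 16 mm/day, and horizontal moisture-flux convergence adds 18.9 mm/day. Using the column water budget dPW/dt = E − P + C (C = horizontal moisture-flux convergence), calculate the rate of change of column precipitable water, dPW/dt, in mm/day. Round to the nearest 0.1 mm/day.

dPW/dt = E − P + C = 1.4 − 16 + (18.9) = 4.3 mm/day.

dPW/dt ≈ 4.3 mm/day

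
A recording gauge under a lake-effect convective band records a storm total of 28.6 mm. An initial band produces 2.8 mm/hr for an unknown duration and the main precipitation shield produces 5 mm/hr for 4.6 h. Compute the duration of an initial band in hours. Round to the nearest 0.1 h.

Known phases: 5 × 4.6 = 23 mm.
Remaining depth = 28.6 − 23 = 5.6 mm.
Duration = 5.6 / 2.8 = 2.0 h.

duration ≈ 2.0 h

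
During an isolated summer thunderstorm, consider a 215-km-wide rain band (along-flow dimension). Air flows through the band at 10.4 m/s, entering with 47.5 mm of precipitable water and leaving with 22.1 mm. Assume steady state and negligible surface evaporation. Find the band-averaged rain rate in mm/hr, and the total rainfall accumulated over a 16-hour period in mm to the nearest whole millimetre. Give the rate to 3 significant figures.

Column moisture flux per unit crosswind length is F = V × PW.
Inflow: F_in = 10.4 × 47.5 = 494 mm·m/s
Outflow: F_out = 10.4 × 22.1 = 229.84 mm·m/s
Steady-state rate R = (F_in − F_out)/L = (494 − 229.84) / 215000 m = 1.229e-03 mm/s.
R = 1.229e-03 × 3600 = 4.42 mm/hr.
Over 16 h: total = 4.42 × 16 = 70.72 ≈ 71 mm.

R ≈ 4.42 mm/hr; total ≈ 71 mm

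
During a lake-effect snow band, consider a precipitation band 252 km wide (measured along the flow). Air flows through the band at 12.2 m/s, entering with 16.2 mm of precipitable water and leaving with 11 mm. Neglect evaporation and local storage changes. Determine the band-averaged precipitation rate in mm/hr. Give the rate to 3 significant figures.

R ≈ 0.906 mm/hr

Column moisture flux per unit crosswind length is F = V × PW.
Inflow: F_in = 12.2 × 16.2 = 197.64 mm·m/s
Outflow: F_out = 12.2 × 11 = 134.2 mm·m/s
Steady-state rate R = (F_in − F_out)/L = (197.64 − 134.2) / 252000 m = 2.517e-04 mm/s.
R = 2.517e-04 × 3600 = 0.906 mm/hr.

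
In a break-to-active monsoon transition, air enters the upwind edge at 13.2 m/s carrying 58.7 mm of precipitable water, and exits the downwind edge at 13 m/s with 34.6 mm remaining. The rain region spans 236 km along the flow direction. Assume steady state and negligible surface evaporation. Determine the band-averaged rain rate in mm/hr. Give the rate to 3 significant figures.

R ≈ 4.96 mm/hr

Column moisture flux per unit crosswind length is F = V × PW.
Inflow: F_in = 13.2 × 58.7 = 774.84 mm·m/s
Outflow: F_out = 13 × 34.6 = 449.8 mm·m/s
Steady-state rate R = (F_in − F_out)/L = (774.84 − 449.8) / 236000 m = 1.377e-03 mm/s.
R = 1.377e-03 × 3600 = 4.96 mm/hr.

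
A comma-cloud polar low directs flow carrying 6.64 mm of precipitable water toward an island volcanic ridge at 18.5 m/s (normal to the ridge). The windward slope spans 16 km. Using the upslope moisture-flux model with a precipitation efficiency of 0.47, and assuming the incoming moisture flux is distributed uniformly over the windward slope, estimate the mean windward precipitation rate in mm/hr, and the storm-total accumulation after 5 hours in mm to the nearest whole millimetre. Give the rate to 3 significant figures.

Incoming column moisture flux per unit ridge length: F = V × PW = 18.5 × 6.64 = 122.84 mm·m/s.
Spread over the 16 km slope with efficiency ε = 0.47: R = ε·F/W = 0.47 × 122.84 / 16000 m = 3.608e-03 mm/s.
R = 3.608e-03 × 3600 = 13.0 mm/hr.
Over 5 h: total = 13.0 × 5 = 65 mm.

R ≈ 13.0 mm/hr; total ≈ 65 mm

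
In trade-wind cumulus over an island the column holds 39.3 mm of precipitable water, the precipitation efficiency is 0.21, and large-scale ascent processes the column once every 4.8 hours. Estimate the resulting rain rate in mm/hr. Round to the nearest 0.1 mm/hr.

Each overturning extracts ε × PW = 0.21 × 39.3 = 8.253 mm.
Rate = ε·PW / τ = 8.253 / 4.8 h = 1.7 mm/hr.

R ≈ 1.7 mm/hr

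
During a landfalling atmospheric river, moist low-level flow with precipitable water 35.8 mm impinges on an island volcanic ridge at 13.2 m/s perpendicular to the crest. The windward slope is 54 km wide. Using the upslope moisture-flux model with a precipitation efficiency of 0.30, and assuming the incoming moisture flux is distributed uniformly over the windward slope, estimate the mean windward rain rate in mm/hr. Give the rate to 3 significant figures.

R ≈ 9.45 mm/hr

Incoming column moisture flux per unit ridge length: F = V × PW = 13.2 × 35.8 = 472.56 mm·m/s.
Spread over the 54 km slope with efficiency ε = 0.30: R = ε·F/W = 0.30 × 472.56 / 54000 m = 2.625e-03 mm/s.
R = 2.625e-03 × 3600 = 9.45 mm/hr.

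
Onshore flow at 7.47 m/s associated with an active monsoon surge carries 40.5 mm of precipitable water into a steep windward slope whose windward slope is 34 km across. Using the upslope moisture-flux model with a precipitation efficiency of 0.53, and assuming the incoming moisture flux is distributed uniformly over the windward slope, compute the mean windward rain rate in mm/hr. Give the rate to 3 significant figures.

Incoming column moisture flux per unit ridge length: F = V × PW = 7.47 × 40.5 = 302.535 mm·m/s.
Spread over the 34 km slope with efficiency ε = 0.53: R = ε·F/W = 0.53 × 302.535 / 34000 m = 4.716e-03 mm/s.
R = 4.716e-03 × 3600 = 17.0 mm/hr.

R ≈ 17.0 mm/hr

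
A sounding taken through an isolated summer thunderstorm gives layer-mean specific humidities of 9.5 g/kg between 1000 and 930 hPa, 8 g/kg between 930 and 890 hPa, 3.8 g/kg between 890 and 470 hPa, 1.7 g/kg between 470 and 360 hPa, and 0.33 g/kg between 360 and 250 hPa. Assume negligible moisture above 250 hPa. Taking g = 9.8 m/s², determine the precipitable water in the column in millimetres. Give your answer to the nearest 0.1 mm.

Precipitable water is the column-integrated vapour mass per unit area: PW = (1/g) Σ q̄ Δp, with q in kg/kg and Δp in Pa (1 kg/m² of water = 1 mm).
Layer 1000–930 hPa: Δp = 70 hPa = 7000 Pa, q̄ = 0.0095 kg/kg → 0.0095 × 7000 / 9.8 = 6.79 mm
Layer 930–890 hPa: Δp = 40 hPa = 4000 Pa, q̄ = 0.008 kg/kg → 0.008 × 4000 / 9.8 = 3.27 mm
Layer 890–470 hPa: Δp = 420 hPa = 42000 Pa, q̄ = 0.0038 kg/kg → 0.0038 × 42000 / 9.8 = 16.29 mm
Layer 470–360 hPa: Δp = 110 hPa = 11000 Pa, q̄ = 0.0017 kg/kg → 0.0017 × 11000 / 9.8 = 1.91 mm
Layer 360–250 hPa: Δp = 110 hPa = 11000 Pa, q̄ = 0.00033 kg/kg → 0.00033 × 11000 / 9.8 = 0.37 mm
PW = 6.79 + 3.27 + 16.29 + 1.91 + 0.37 = 28.63 ≈ 28.6 mm.

PW ≈ 28.6 mm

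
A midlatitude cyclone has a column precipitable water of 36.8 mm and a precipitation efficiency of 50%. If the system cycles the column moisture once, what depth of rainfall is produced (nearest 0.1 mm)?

rainfall ≈ 18.4 mm

Rainfall = ε × PW = 0.50 × 36.8 = 18.4 mm.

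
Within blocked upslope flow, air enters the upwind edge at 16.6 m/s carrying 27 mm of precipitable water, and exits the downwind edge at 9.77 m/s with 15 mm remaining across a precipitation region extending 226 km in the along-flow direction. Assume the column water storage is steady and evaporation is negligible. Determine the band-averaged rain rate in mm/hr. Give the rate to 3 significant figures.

Column moisture flux per unit crosswind length is F = V × PW.
Inflow: F_in = 16.6 × 27 = 448.2 mm·m/s
Outflow: F_out = 9.77 × 15 = 146.55 mm·m/s
Steady-state rate R = (F_in − F_out)/L = (448.2 − 146.55) / 226000 m = 1.335e-03 mm/s.
R = 1.335e-03 × 3600 = 4.81 mm/hr.

R ≈ 4.81 mm/hr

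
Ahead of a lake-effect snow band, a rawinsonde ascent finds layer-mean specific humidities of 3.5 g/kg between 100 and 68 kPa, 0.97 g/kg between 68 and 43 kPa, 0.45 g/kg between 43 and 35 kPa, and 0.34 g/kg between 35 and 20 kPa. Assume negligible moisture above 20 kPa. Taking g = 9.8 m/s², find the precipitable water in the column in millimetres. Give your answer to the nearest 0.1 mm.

Precipitable water is the column-integrated vapour mass per unit area: PW = (1/g) Σ q̄ Δp, with q in kg/kg and Δp in Pa (1 kg/m² of water = 1 mm).
Layer 100–68 kPa: Δp = 320 hPa = 32000 Pa, q̄ = 0.0035 kg/kg → 0.0035 × 32000 / 9.8 = 11.43 mm
Layer 68–43 kPa: Δp = 250 hPa = 25000 Pa, q̄ = 0.00097 kg/kg → 0.00097 × 25000 / 9.8 = 2.47 mm
Layer 43–35 kPa: Δp = 80 hPa = 8000 Pa, q̄ = 0.00045 kg/kg → 0.00045 × 8000 / 9.8 = 0.37 mm
Layer 35–20 kPa: Δp = 150 hPa = 15000 Pa, q̄ = 0.00034 kg/kg → 0.00034 × 15000 / 9.8 = 0.52 mm
PW = 11.43 + 2.47 + 0.37 + 0.52 = 14.79 ≈ 14.8 mm.

PW ≈ 14.8 mm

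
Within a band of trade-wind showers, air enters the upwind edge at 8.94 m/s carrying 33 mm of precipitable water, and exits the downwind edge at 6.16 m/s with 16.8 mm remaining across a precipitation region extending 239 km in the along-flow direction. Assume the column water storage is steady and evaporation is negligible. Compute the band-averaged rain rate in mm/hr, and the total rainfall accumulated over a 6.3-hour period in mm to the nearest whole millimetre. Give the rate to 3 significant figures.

R ≈ 2.89 mm/hr; total ≈ 18 mm

Column moisture flux per unit crosswind length is F = V × PW.
Inflow: F_in = 8.94 × 33 = 295.02 mm·m/s
Outflow: F_out = 6.16 × 16.8 = 103.488 mm·m/s
Steady-state rate R = (F_in − F_out)/L = (295.02 − 103.488) / 239000 m = 8.014e-04 mm/s.
R = 8.014e-04 × 3600 = 2.89 mm/hr.
Over 6.3 h: total = 2.89 × 6.3 = 18.207 ≈ 18 mm.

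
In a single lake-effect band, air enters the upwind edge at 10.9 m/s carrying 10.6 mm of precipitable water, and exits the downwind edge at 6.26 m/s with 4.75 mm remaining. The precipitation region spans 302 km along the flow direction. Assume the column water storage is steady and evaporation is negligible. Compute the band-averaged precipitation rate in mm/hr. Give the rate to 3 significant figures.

Column moisture flux per unit crosswind length is F = V × PW.
Inflow: F_in = 10.9 × 10.6 = 115.54 mm·m/s
Outflow: F_out = 6.26 × 4.75 = 29.735 mm·m/s
Steady-state rate R = (F_in − F_out)/L = (115.54 − 29.735) / 302000 m = 2.841e-04 mm/s.
R = 2.841e-04 × 3600 = 1.02 mm/hr.

R ≈ 1.02 mm/hr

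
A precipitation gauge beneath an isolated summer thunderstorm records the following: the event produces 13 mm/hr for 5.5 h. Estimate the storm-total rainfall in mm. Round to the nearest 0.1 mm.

Total = Σ Rᵢ Δtᵢ = 13 × 5.5
      = 71.5 = 71.5 mm.

total ≈ 71.5 mm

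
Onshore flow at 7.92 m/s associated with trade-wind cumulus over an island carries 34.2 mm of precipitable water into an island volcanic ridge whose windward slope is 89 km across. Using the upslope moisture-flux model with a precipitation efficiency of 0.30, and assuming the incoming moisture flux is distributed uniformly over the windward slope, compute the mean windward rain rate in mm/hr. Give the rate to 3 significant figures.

R ≈ 3.29 mm/hr

Incoming column moisture flux per unit ridge length: F = V × PW = 7.92 × 34.2 = 270.864 mm·m/s.
Spread over the 89 km slope with efficiency ε = 0.30: R = ε·F/W = 0.30 × 270.864 / 89000 m = 9.130e-04 mm/s.
R = 9.130e-04 × 3600 = 3.29 mm/hr.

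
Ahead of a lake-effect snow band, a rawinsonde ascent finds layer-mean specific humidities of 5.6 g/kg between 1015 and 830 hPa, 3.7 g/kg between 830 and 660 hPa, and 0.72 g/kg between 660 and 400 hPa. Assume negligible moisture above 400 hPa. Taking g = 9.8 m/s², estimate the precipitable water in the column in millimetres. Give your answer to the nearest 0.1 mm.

Precipitable water is the column-integrated vapour mass per unit area: PW = (1/g) Σ q̄ Δp, with q in kg/kg and Δp in Pa (1 kg/m² of water = 1 mm).
Layer 1015–830 hPa: Δp = 185 hPa = 18500 Pa, q̄ = 0.0056 kg/kg → 0.0056 × 18500 / 9.8 = 10.57 mm
Layer 830–660 hPa: Δp = 170 hPa = 17000 Pa, q̄ = 0.0037 kg/kg → 0.0037 × 17000 / 9.8 = 6.42 mm
Layer 660–400 hPa: Δp = 260 hPa = 26000 Pa, q̄ = 0.00072 kg/kg → 0.00072 × 26000 / 9.8 = 1.91 mm
PW = 10.57 + 6.42 + 1.91 = 18.90 ≈ 18.9 mm.

PW ≈ 18.9 mm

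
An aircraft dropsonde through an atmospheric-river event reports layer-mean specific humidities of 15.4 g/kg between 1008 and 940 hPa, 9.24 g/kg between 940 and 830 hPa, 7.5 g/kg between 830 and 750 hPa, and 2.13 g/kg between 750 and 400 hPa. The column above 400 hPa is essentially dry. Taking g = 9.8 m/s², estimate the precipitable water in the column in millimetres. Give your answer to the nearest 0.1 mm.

Precipitable water is the column-integrated vapour mass per unit area: PW = (1/g) Σ q̄ Δp, with q in kg/kg and Δp in Pa (1 kg/m² of water = 1 mm).
Layer 1008–940 hPa: Δp = 68 hPa = 6800 Pa, q̄ = 0.0154 kg/kg → 0.0154 × 6800 / 9.8 = 10.69 mm
Layer 940–830 hPa: Δp = 110 hPa = 11000 Pa, q̄ = 0.00924 kg/kg → 0.00924 × 11000 / 9.8 = 10.37 mm
Layer 830–750 hPa: Δp = 80 hPa = 8000 Pa, q̄ = 0.0075 kg/kg → 0.0075 × 8000 / 9.8 = 6.12 mm
Layer 750–400 hPa: Δp = 350 hPa = 35000 Pa, q̄ = 0.00213 kg/kg → 0.00213 × 35000 / 9.8 = 7.61 mm
PW = 10.69 + 10.37 + 6.12 + 7.61 = 34.79 ≈ 34.8 mm.

PW ≈ 34.8 mm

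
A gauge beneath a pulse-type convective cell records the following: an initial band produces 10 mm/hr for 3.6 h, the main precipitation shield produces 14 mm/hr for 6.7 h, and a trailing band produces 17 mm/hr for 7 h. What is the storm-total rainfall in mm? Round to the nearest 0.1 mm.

Total = Σ Rᵢ Δtᵢ = 10 × 3.6 + 14 × 6.7 + 17 × 7
      = 36 + 93.8 + 119 = 248.8 mm.

total ≈ 248.8 mm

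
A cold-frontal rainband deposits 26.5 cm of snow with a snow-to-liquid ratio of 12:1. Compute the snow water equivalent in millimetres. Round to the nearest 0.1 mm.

SWE ≈ 22.1 mm

SWE = snow depth / ratio = 26.5 cm / 12 = 2.208 cm = 22.1 mm.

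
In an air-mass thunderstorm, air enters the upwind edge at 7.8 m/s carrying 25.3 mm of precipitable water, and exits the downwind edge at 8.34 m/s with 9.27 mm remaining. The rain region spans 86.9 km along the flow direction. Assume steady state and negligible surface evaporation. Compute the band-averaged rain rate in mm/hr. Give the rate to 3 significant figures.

Column moisture flux per unit crosswind length is F = V × PW.
Inflow: F_in = 7.8 × 25.3 = 197.34 mm·m/s
Outflow: F_out = 8.34 × 9.27 = 77.3118 mm·m/s
Steady-state rate R = (F_in − F_out)/L = (197.34 − 77.3118) / 86900 m = 1.381e-03 mm/s.
R = 1.381e-03 × 3600 = 4.97 mm/hr.

R ≈ 4.97 mm/hr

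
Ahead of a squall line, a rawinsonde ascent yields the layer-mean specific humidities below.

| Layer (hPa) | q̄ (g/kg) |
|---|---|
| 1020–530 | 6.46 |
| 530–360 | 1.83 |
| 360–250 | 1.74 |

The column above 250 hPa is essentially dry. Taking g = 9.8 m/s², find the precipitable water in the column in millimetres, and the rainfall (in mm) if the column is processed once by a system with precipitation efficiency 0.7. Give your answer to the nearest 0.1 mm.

PW ≈ 37.4 mm; rainfall ≈ 26.2 mm

Precipitable water is the column-integrated vapour mass per unit area: PW = (1/g) Σ q̄ Δp, with q in kg/kg and Δp in Pa (1 kg/m² of water = 1 mm).
Layer 1020–530 hPa: Δp = 490 hPa = 49000 Pa, q̄ = 0.00646 kg/kg → 0.00646 × 49000 / 9.8 = 32.30 mm
Layer 530–360 hPa: Δp = 170 hPa = 17000 Pa, q̄ = 0.00183 kg/kg → 0.00183 × 17000 / 9.8 = 3.17 mm
Layer 360–250 hPa: Δp = 110 hPa = 11000 Pa, q̄ = 0.00174 kg/kg → 0.00174 × 11000 / 9.8 = 1.95 mm
PW = 32.30 + 3.17 + 1.95 = 37.42 ≈ 37.4 mm.
Rainfall = ε × PW = 0.7 × 37.4 = 26.2 mm.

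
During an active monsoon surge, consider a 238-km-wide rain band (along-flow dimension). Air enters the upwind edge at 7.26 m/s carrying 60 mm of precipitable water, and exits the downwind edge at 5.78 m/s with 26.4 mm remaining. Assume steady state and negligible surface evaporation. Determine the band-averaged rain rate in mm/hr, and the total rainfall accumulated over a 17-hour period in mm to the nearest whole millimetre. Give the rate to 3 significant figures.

Column moisture flux per unit crosswind length is F = V × PW.
Inflow: F_in = 7.26 × 60 = 435.6 mm·m/s
Outflow: F_out = 5.78 × 26.4 = 152.592 mm·m/s
Steady-state rate R = (F_in − F_out)/L = (435.6 − 152.592) / 238000 m = 1.189e-03 mm/s.
R = 1.189e-03 × 3600 = 4.28 mm/hr.
Over 17 h: total = 4.28 × 17 = 72.76 ≈ 73 mm.

R ≈ 4.28 mm/hr; total ≈ 73 mm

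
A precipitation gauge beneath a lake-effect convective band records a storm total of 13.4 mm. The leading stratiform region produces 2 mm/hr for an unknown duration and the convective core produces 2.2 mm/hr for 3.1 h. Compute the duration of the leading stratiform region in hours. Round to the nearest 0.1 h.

Known phases: 2.2 × 3.1 = 6.82 mm.
Remaining depth = 13.4 − 6.82 = 6.58 mm.
Duration = 6.58 / 2 = 3.3 h.

duration ≈ 3.3 h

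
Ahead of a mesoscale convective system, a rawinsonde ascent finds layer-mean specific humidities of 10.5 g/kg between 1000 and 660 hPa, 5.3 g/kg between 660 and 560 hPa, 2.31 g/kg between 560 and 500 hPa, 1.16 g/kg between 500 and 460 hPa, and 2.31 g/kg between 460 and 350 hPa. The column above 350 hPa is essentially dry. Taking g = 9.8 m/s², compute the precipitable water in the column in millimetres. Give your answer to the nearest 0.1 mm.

PW ≈ 46.3 mm

Precipitable water is the column-integrated vapour mass per unit area: PW = (1/g) Σ q̄ Δp, with q in kg/kg and Δp in Pa (1 kg/m² of water = 1 mm).
Layer 1000–660 hPa: Δp = 340 hPa = 34000 Pa, q̄ = 0.0105 kg/kg → 0.0105 × 34000 / 9.8 = 36.43 mm
Layer 660–560 hPa: Δp = 100 hPa = 10000 Pa, q̄ = 0.0053 kg/kg → 0.0053 × 10000 / 9.8 = 5.41 mm
Layer 560–500 hPa: Δp = 60 hPa = 6000 Pa, q̄ = 0.00231 kg/kg → 0.00231 × 6000 / 9.8 = 1.41 mm
Layer 500–460 hPa: Δp = 40 hPa = 4000 Pa, q̄ = 0.00116 kg/kg → 0.00116 × 4000 / 9.8 = 0.47 mm
Layer 460–350 hPa: Δp = 110 hPa = 11000 Pa, q̄ = 0.00231 kg/kg → 0.00231 × 11000 / 9.8 = 2.59 mm
PW = 36.43 + 5.41 + 1.41 + 0.47 + 2.59 = 46.31 ≈ 46.3 mm.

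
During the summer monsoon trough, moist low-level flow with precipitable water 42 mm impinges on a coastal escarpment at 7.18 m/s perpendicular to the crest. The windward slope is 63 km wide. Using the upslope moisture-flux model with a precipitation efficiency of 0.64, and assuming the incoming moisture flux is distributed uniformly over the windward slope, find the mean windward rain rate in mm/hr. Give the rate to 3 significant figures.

Incoming column moisture flux per unit ridge length: F = V × PW = 7.18 × 42 = 301.56 mm·m/s.
Spread over the 63 km slope with efficiency ε = 0.64: R = ε·F/W = 0.64 × 301.56 / 63000 m = 3.063e-03 mm/s.
R = 3.063e-03 × 3600 = 11.0 mm/hr.

R ≈ 11.0 mm/hr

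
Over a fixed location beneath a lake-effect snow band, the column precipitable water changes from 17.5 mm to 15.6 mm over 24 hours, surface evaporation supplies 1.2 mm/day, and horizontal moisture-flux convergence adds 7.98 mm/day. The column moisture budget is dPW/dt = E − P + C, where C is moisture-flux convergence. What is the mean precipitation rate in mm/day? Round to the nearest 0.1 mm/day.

P ≈ 11.1 mm/day

dPW/dt = (15.6 − 17.5) mm / (24/24 day) = -1.900 mm/day.
P = E + C − dPW/dt = 1.2 + (7.98) − (-1.900) = 11.1 mm/day.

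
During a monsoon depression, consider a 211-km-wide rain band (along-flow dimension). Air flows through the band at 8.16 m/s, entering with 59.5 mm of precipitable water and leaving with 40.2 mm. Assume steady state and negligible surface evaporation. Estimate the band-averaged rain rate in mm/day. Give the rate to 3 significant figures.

R ≈ 64.5 mm/day

Column moisture flux per unit crosswind length is F = V × PW.
Inflow: F_in = 8.16 × 59.5 = 485.52 mm·m/s
Outflow: F_out = 8.16 × 40.2 = 328.032 mm·m/s
Steady-state rate R = (F_in − F_out)/L = (485.52 − 328.032) / 211000 m = 7.464e-04 mm/s.
R = 7.464e-04 × 3600 × 24 = 64.5 mm/day.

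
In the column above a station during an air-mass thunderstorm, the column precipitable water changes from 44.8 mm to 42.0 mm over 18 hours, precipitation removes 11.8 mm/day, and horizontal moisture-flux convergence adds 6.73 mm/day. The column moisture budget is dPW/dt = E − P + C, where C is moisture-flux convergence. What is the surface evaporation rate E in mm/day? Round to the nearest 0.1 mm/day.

E ≈ 1.3 mm/day

dPW/dt = (42.0 − 44.8) mm / (18/24 day) = -3.733 mm/day.
E = dPW/dt + P − C = (-3.733) + 11.8 − (6.73) = 1.3 mm/day.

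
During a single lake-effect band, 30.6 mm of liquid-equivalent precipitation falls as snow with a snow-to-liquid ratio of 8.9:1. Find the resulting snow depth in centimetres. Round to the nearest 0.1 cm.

Snow depth = liquid × ratio = 30.6 mm × 8.9 = 272.34 mm = 27.2 cm.

snow depth ≈ 27.2 cm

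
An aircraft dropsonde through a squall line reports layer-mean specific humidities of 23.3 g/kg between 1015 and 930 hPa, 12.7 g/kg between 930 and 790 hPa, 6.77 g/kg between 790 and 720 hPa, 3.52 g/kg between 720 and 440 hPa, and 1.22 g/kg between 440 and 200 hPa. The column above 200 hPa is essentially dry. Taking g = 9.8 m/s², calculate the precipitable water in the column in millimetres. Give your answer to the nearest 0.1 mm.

PW ≈ 56.2 mm

Precipitable water is the column-integrated vapour mass per unit area: PW = (1/g) Σ q̄ Δp, with q in kg/kg and Δp in Pa (1 kg/m² of water = 1 mm).
Layer 1015–930 hPa: Δp = 85 hPa = 8500 Pa, q̄ = 0.0233 kg/kg → 0.0233 × 8500 / 9.8 = 20.21 mm
Layer 930–790 hPa: Δp = 140 hPa = 14000 Pa, q̄ = 0.0127 kg/kg → 0.0127 × 14000 / 9.8 = 18.14 mm
Layer 790–720 hPa: Δp = 70 hPa = 7000 Pa, q̄ = 0.00677 kg/kg → 0.00677 × 7000 / 9.8 = 4.84 mm
Layer 720–440 hPa: Δp = 280 hPa = 28000 Pa, q̄ = 0.00352 kg/kg → 0.00352 × 28000 / 9.8 = 10.06 mm
Layer 440–200 hPa: Δp = 240 hPa = 24000 Pa, q̄ = 0.00122 kg/kg → 0.00122 × 24000 / 9.8 = 2.99 mm
PW = 20.21 + 18.14 + 4.84 + 10.06 + 2.99 = 56.24 ≈ 56.2 mm.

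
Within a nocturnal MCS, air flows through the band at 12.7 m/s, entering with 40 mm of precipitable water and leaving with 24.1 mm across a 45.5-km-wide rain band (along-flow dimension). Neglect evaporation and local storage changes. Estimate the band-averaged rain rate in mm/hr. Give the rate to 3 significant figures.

R ≈ 16.0 mm/hr

Column moisture flux per unit crosswind length is F = V × PW.
Inflow: F_in = 12.7 × 40 = 508 mm·m/s
Outflow: F_out = 12.7 × 24.1 = 306.07 mm·m/s
Steady-state rate R = (F_in − F_out)/L = (508 − 306.07) / 45500 m = 4.438e-03 mm/s.
R = 4.438e-03 × 3600 = 16.0 mm/hr.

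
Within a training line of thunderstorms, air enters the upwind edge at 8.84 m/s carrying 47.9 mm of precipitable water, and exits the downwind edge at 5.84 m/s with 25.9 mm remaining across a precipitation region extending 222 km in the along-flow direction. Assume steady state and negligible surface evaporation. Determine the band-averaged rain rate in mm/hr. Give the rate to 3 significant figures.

R ≈ 4.41 mm/hr

Column moisture flux per unit crosswind length is F = V × PW.
Inflow: F_in = 8.84 × 47.9 = 423.436 mm·m/s
Outflow: F_out = 5.84 × 25.9 = 151.256 mm·m/s
Steady-state rate R = (F_in − F_out)/L = (423.436 − 151.256) / 222000 m = 1.226e-03 mm/s.
R = 1.226e-03 × 3600 = 4.41 mm/hr.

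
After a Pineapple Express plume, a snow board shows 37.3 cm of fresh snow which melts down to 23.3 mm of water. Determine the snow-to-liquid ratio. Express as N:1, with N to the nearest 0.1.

Ratio = snow depth / SWE = 373 mm / 23.3 mm = 16.0, i.e. 16.0:1.

ratio ≈ 16.0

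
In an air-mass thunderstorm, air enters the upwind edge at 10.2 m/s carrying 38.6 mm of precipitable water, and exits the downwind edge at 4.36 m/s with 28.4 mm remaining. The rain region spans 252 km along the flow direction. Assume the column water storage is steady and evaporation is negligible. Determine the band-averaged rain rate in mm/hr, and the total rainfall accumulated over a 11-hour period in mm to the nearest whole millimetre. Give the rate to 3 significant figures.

R ≈ 3.86 mm/hr; total ≈ 42 mm

Column moisture flux per unit crosswind length is F = V × PW.
Inflow: F_in = 10.2 × 38.6 = 393.72 mm·m/s
Outflow: F_out = 4.36 × 28.4 = 123.824 mm·m/s
Steady-state rate R = (F_in − F_out)/L = (393.72 − 123.824) / 252000 m = 1.071e-03 mm/s.
R = 1.071e-03 × 3600 = 3.86 mm/hr.
Over 11 h: total = 3.86 × 11 = 42.46 ≈ 42 mm.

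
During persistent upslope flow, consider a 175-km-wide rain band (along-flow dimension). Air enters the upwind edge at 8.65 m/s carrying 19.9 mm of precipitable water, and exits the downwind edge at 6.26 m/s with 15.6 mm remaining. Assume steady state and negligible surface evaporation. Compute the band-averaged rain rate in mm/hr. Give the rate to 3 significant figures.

R ≈ 1.53 mm/hr

Column moisture flux per unit crosswind length is F = V × PW.
Inflow: F_in = 8.65 × 19.9 = 172.135 mm·m/s
Outflow: F_out = 6.26 × 15.6 = 97.656 mm·m/s
Steady-state rate R = (F_in − F_out)/L = (172.135 − 97.656) / 175000 m = 4.256e-04 mm/s.
R = 4.256e-04 × 3600 = 1.53 mm/hr.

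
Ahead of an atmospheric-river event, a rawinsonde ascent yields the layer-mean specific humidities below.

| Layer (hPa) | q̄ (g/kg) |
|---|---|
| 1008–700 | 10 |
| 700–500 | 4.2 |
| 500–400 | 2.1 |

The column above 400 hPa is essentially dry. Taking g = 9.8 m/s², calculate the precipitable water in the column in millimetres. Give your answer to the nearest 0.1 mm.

Precipitable water is the column-integrated vapour mass per unit area: PW = (1/g) Σ q̄ Δp, with q in kg/kg and Δp in Pa (1 kg/m² of water = 1 mm).
Layer 1008–700 hPa: Δp = 308 hPa = 30800 Pa, q̄ = 0.01 kg/kg → 0.01 × 30800 / 9.8 = 31.43 mm
Layer 700–500 hPa: Δp = 200 hPa = 20000 Pa, q̄ = 0.0042 kg/kg → 0.0042 × 20000 / 9.8 = 8.57 mm
Layer 500–400 hPa: Δp = 100 hPa = 10000 Pa, q̄ = 0.0021 kg/kg → 0.0021 × 10000 / 9.8 = 2.14 mm
PW = 31.43 + 8.57 + 2.14 = 42.14 ≈ 42.1 mm.

PW ≈ 42.1 mm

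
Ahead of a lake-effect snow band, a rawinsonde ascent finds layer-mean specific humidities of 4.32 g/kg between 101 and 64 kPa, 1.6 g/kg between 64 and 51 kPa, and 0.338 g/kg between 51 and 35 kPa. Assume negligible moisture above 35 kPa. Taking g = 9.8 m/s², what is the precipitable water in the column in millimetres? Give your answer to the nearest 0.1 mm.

PW ≈ 19.0 mm

Precipitable water is the column-integrated vapour mass per unit area: PW = (1/g) Σ q̄ Δp, with q in kg/kg and Δp in Pa (1 kg/m² of water = 1 mm).
Layer 101–64 kPa: Δp = 370 hPa = 37000 Pa, q̄ = 0.00432 kg/kg → 0.00432 × 37000 / 9.8 = 16.31 mm
Layer 64–51 kPa: Δp = 130 hPa = 13000 Pa, q̄ = 0.0016 kg/kg → 0.0016 × 13000 / 9.8 = 2.12 mm
Layer 51–35 kPa: Δp = 160 hPa = 16000 Pa, q̄ = 0.000338 kg/kg → 0.000338 × 16000 / 9.8 = 0.55 mm
PW = 16.31 + 2.12 + 0.55 = 18.98 ≈ 19.0 mm.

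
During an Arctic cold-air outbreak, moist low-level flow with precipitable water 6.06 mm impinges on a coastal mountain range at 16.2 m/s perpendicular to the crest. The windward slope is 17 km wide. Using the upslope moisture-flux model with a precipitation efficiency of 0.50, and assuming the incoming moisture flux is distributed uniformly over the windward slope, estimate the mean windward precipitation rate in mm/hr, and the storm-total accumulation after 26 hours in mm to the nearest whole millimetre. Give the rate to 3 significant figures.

Incoming column moisture flux per unit ridge length: F = V × PW = 16.2 × 6.06 = 98.172 mm·m/s.
Spread over the 17 km slope with efficiency ε = 0.50: R = ε·F/W = 0.50 × 98.172 / 17000 m = 2.887e-03 mm/s.
R = 2.887e-03 × 3600 = 10.4 mm/hr.
Over 26 h: total = 10.4 × 26 = 270.4 ≈ 270 mm.

R ≈ 10.4 mm/hr; total ≈ 270 mm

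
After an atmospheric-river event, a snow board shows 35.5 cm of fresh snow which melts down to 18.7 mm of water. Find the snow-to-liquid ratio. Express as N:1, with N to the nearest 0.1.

ratio ≈ 19.0

Ratio = snow depth / SWE = 355 mm / 18.7 mm = 19.0, i.e. 19.0:1.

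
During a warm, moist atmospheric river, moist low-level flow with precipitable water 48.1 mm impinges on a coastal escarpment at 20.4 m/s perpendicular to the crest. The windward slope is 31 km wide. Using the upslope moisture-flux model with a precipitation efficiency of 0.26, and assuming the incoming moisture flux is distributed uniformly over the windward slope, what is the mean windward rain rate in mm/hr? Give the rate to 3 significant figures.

Incoming column moisture flux per unit ridge length: F = V × PW = 20.4 × 48.1 = 981.24 mm·m/s.
Spread over the 31 km slope with efficiency ε = 0.26: R = ε·F/W = 0.26 × 981.24 / 31000 m = 8.230e-03 mm/s.
R = 8.230e-03 × 3600 = 29.6 mm/hr.

R ≈ 29.6 mm/hr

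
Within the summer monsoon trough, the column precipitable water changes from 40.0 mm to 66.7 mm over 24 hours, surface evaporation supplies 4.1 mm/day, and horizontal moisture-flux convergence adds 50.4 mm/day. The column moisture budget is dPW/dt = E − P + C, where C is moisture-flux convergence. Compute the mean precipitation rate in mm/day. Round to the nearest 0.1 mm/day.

dPW/dt = (66.7 − 40.0) mm / (24/24 day) = +26.700 mm/day.
P = E + C − dPW/dt = 4.1 + (50.4) − (+26.700) = 27.8 mm/day.

P ≈ 27.8 mm/day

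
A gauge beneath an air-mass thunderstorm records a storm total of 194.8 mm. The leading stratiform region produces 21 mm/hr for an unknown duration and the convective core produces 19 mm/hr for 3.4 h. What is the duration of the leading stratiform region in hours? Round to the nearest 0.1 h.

duration ≈ 6.2 h

Known phases: 19 × 3.4 = 64.6 mm.
Remaining depth = 194.8 − 64.6 = 130.2 mm.
Duration = 130.2 / 21 = 6.2 h.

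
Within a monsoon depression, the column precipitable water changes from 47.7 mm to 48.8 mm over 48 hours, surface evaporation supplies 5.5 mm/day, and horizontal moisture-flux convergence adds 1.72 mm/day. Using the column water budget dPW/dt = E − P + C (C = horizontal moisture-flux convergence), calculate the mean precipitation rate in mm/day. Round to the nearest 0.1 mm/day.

P ≈ 6.7 mm/day

dPW/dt = (48.8 − 47.7) mm / (48/24 day) = +0.550 mm/day.
P = E + C − dPW/dt = 5.5 + (1.72) − (+0.550) = 6.7 mm/day.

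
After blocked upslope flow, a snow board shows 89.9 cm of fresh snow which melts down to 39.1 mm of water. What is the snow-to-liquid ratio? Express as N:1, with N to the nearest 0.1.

Ratio = snow depth / SWE = 899 mm / 39.1 mm = 23.0, i.e. 23.0:1.

ratio ≈ 23.0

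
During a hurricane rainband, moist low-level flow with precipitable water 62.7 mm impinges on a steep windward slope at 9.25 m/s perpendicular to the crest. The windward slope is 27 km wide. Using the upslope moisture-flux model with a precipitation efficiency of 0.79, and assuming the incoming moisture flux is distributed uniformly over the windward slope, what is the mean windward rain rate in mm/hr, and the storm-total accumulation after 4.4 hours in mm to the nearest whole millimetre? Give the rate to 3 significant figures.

Incoming column moisture flux per unit ridge length: F = V × PW = 9.25 × 62.7 = 579.975 mm·m/s.
Spread over the 27 km slope with efficiency ε = 0.79: R = ε·F/W = 0.79 × 579.975 / 27000 m = 1.697e-02 mm/s.
R = 1.697e-02 × 3600 = 61.1 mm/hr.
Over 4.4 h: total = 61.1 × 4.4 = 268.84 ≈ 269 mm.

R ≈ 61.1 mm/hr; total ≈ 269 mm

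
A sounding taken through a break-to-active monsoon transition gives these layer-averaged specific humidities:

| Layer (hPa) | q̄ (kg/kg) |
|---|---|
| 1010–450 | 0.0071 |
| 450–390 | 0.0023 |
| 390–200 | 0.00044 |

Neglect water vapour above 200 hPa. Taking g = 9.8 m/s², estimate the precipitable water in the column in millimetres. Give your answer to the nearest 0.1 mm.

Precipitable water is the column-integrated vapour mass per unit area: PW = (1/g) Σ q̄ Δp, with q in kg/kg and Δp in Pa (1 kg/m² of water = 1 mm).
Layer 1010–450 hPa: Δp = 560 hPa = 56000 Pa, q̄ = 0.0071 kg/kg → 0.0071 × 56000 / 9.8 = 40.57 mm
Layer 450–390 hPa: Δp = 60 hPa = 6000 Pa, q̄ = 0.0023 kg/kg → 0.0023 × 6000 / 9.8 = 1.41 mm
Layer 390–200 hPa: Δp = 190 hPa = 19000 Pa, q̄ = 0.00044 kg/kg → 0.00044 × 19000 / 9.8 = 0.85 mm
PW = 40.57 + 1.41 + 0.85 = 42.83 ≈ 42.8 mm.

PW ≈ 42.8 mm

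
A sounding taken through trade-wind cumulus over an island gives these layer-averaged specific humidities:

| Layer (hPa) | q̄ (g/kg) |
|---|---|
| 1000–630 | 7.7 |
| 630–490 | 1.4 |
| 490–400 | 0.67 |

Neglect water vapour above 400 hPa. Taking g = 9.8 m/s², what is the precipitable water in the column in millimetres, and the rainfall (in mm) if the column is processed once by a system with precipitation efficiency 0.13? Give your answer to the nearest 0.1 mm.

PW ≈ 31.7 mm; rainfall ≈ 4.1 mm

Precipitable water is the column-integrated vapour mass per unit area: PW = (1/g) Σ q̄ Δp, with q in kg/kg and Δp in Pa (1 kg/m² of water = 1 mm).
Layer 1000–630 hPa: Δp = 370 hPa = 37000 Pa, q̄ = 0.0077 kg/kg → 0.0077 × 37000 / 9.8 = 29.07 mm
Layer 630–490 hPa: Δp = 140 hPa = 14000 Pa, q̄ = 0.0014 kg/kg → 0.0014 × 14000 / 9.8 = 2.00 mm
Layer 490–400 hPa: Δp = 90 hPa = 9000 Pa, q̄ = 0.00067 kg/kg → 0.00067 × 9000 / 9.8 = 0.62 mm
PW = 29.07 + 2.00 + 0.62 = 31.69 ≈ 31.7 mm.
Rainfall = ε × PW = 0.13 × 31.7 = 4.1 mm.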